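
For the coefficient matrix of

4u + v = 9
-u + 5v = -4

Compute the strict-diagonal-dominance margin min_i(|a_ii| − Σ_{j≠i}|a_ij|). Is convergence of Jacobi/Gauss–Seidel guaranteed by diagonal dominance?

3

row 1: |4| − (1) = 3
row 2: |5| − (1) = 4
minimum over rows = 3 → strictly diagonally dominant (convergence guaranteed)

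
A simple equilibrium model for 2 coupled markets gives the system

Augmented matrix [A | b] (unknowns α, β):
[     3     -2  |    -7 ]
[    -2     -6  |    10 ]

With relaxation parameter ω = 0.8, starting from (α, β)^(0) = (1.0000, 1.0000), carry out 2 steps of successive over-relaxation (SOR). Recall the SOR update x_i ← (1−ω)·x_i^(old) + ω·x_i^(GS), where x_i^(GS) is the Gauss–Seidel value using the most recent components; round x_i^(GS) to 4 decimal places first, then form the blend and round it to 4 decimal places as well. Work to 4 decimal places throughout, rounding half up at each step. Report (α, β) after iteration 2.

Iteration 1:
  α: GS value = (-7 - (-2)·1.0000) / (3) = -1.6667;  α ← (1−ω)·1.0000 + ω·-1.6667 = -1.1334
  β: GS value = (10 - (-2)·-1.1334) / (-6) = -1.2889;  β ← (1−ω)·1.0000 + ω·-1.2889 = -0.8311
Iteration 2:
  α: GS value = (-7 - (-2)·-0.8311) / (3) = -2.8874;  α ← (1−ω)·-1.1334 + ω·-2.8874 = -2.5366
  β: GS value = (10 - (-2)·-2.5366) / (-6) = -0.8211;  β ← (1−ω)·-0.8311 + ω·-0.8211 = -0.8231

(-2.5366, -0.8231)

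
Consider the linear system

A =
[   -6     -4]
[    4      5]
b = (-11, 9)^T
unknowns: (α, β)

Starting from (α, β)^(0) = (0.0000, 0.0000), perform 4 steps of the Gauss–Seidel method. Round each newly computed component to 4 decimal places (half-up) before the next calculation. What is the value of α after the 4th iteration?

Iteration 1:
  α = (-11 - (-4)·0.0000) / (-6) = 1.8333
  β = (9 - (4)·1.8333) / (5) = 0.3334
Iteration 2:
  α = (-11 - (-4)·0.3334) / (-6) = 1.6111
  β = (9 - (4)·1.6111) / (5) = 0.5111
Iteration 3:
  α = (-11 - (-4)·0.5111) / (-6) = 1.4926
  β = (9 - (4)·1.4926) / (5) = 0.6059
Iteration 4:
  α = (-11 - (-4)·0.6059) / (-6) = 1.4294
  β = (9 - (4)·1.4294) / (5) = 0.6565

1.4294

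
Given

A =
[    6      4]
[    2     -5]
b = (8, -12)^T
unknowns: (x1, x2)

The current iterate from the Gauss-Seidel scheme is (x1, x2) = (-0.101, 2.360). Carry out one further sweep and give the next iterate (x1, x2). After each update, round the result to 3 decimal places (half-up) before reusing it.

(-0.240, 2.304)

One sweep:
  x1 = (8 - (4)·2.360) / (6) = -0.240
  x2 = (-12 - (2)·-0.240) / (-5) = 2.304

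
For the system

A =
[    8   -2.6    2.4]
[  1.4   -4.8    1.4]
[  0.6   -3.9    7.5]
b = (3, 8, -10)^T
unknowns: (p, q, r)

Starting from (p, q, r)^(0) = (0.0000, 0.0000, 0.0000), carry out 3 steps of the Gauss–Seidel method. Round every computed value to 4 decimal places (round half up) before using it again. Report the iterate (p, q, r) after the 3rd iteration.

(0.4244, -2.2698, -2.5476)

Iteration 1:
  p = (3 - (-2.6)·0.0000 - (2.4)·0.0000) / (8) = 0.3750
  q = (8 - (1.4)·0.3750 - (1.4)·0.0000) / (-4.8) = -1.5573
  r = (-10 - (0.6)·0.3750 - (-3.9)·-1.5573) / (7.5) = -2.1731
Iteration 2:
  p = (3 - (-2.6)·-1.5573 - (2.4)·-2.1731) / (8) = 0.5208
  q = (8 - (1.4)·0.5208 - (1.4)·-2.1731) / (-4.8) = -2.1486
  r = (-10 - (0.6)·0.5208 - (-3.9)·-2.1486) / (7.5) = -2.4923
Iteration 3:
  p = (3 - (-2.6)·-2.1486 - (2.4)·-2.4923) / (8) = 0.4244
  q = (8 - (1.4)·0.4244 - (1.4)·-2.4923) / (-4.8) = -2.2698
  r = (-10 - (0.6)·0.4244 - (-3.9)·-2.2698) / (7.5) = -2.5476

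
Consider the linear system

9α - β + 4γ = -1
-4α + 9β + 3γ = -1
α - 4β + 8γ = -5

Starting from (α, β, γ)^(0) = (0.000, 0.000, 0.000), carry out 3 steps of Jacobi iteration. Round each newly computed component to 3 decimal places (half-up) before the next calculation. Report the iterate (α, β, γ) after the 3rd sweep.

Iteration 1:
  α = (-1 - (-1)·0.000 - (4)·0.000) / (9) = -0.111
  β = (-1 - (-4)·0.000 - (3)·0.000) / (9) = -0.111
  γ = (-5 - (1)·0.000 - (-4)·0.000) / (8) = -0.625
Iteration 2:
  α = (-1 - (-1)·-0.111 - (4)·-0.625) / (9) = 0.154
  β = (-1 - (-4)·-0.111 - (3)·-0.625) / (9) = 0.048
  γ = (-5 - (1)·-0.111 - (-4)·-0.111) / (8) = -0.667
Iteration 3:
  α = (-1 - (-1)·0.048 - (4)·-0.667) / (9) = 0.191
  β = (-1 - (-4)·0.154 - (3)·-0.667) / (9) = 0.180
  γ = (-5 - (1)·0.154 - (-4)·0.048) / (8) = -0.620

(0.191, 0.180, -0.620)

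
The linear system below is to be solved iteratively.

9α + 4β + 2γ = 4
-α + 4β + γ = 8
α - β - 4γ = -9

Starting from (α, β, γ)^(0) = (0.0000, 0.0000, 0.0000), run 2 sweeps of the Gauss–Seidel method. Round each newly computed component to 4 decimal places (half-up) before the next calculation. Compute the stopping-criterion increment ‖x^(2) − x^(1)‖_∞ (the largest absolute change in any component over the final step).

Iteration 1:
  α = (4 - (4)·0.0000 - (2)·0.0000) / (9) = 0.4444
  β = (8 - (-1)·0.4444 - (1)·0.0000) / (4) = 2.1111
  γ = (-9 - (1)·0.4444 - (-1)·2.1111) / (-4) = 1.8333
Iteration 2:
  α = (4 - (4)·2.1111 - (2)·1.8333) / (9) = -0.9012
  β = (8 - (-1)·-0.9012 - (1)·1.8333) / (4) = 1.3164
  γ = (-9 - (1)·-0.9012 - (-1)·1.3164) / (-4) = 1.6956
Change: (-1.3456, -0.7947, -0.1377) → max |·| = 1.3456

1.3456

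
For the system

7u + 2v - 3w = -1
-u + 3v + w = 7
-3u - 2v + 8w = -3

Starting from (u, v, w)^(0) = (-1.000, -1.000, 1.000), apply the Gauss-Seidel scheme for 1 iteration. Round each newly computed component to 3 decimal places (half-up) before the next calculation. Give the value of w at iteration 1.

0.387

Iteration 1:
  u = (-1 - (2)·-1.000 - (-3)·1.000) / (7) = 0.571
  v = (7 - (-1)·0.571 - (1)·1.000) / (3) = 2.190
  w = (-3 - (-3)·0.571 - (-2)·2.190) / (8) = 0.387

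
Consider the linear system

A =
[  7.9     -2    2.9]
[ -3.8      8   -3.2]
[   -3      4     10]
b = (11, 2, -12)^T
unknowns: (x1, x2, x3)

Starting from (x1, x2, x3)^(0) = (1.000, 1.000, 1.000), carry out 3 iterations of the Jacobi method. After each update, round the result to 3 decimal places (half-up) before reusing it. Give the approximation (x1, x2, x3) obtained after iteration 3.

(1.943, 0.766, -0.689)

Iteration 1:
  x1 = (11 - (-2)·1.000 - (2.9)·1.000) / (7.9) = 1.278
  x2 = (2 - (-3.8)·1.000 - (-3.2)·1.000) / (8) = 1.125
  x3 = (-12 - (-3)·1.000 - (4)·1.000) / (10) = -1.300
Iteration 2:
  x1 = (11 - (-2)·1.125 - (2.9)·-1.300) / (7.9) = 2.154
  x2 = (2 - (-3.8)·1.278 - (-3.2)·-1.300) / (8) = 0.337
  x3 = (-12 - (-3)·1.278 - (4)·1.125) / (10) = -1.267
Iteration 3:
  x1 = (11 - (-2)·0.337 - (2.9)·-1.267) / (7.9) = 1.943
  x2 = (2 - (-3.8)·2.154 - (-3.2)·-1.267) / (8) = 0.766
  x3 = (-12 - (-3)·2.154 - (4)·0.337) / (10) = -0.689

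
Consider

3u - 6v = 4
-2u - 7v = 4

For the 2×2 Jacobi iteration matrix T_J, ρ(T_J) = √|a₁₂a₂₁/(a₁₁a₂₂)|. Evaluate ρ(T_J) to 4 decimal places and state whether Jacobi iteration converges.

a₁₂a₂₁/(a₁₁a₂₂) = (-6)·(-2) / ((3)·(-7)) = -0.571429
ρ = √|-0.571429| = √0.571429 = 0.7559
ρ < 1, so Jacobi converges

0.7559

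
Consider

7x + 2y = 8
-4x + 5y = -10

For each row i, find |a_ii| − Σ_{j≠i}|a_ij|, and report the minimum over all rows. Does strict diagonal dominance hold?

1

row 1: |7| − (2) = 5
row 2: |5| − (4) = 1
minimum over rows = 1 → strictly diagonally dominant (convergence guaranteed)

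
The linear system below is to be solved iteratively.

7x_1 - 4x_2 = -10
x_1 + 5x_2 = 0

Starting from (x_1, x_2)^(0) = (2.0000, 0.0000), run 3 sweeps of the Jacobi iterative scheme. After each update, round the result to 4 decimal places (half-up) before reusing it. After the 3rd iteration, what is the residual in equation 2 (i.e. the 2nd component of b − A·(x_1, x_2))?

-0.3917

Iteration 1:
  x_1 = (-10 - (-4)·0.0000) / (7) = -1.4286
  x_2 = (0 - (1)·2.0000) / (5) = -0.4000
Iteration 2:
  x_1 = (-10 - (-4)·-0.4000) / (7) = -1.6571
  x_2 = (0 - (1)·-1.4286) / (5) = 0.2857
Iteration 3:
  x_1 = (-10 - (-4)·0.2857) / (7) = -1.2653
  x_2 = (0 - (1)·-1.6571) / (5) = 0.3314
Residual b − A·x = (0.1827, -0.3917)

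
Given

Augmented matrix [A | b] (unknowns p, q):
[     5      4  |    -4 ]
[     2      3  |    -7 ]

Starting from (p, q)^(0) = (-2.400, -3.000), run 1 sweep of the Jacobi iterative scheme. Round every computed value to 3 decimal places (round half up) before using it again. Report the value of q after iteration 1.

-0.733

Iteration 1:
  p = (-4 - (4)·-3.000) / (5) = 1.600
  q = (-7 - (2)·-2.400) / (3) = -0.733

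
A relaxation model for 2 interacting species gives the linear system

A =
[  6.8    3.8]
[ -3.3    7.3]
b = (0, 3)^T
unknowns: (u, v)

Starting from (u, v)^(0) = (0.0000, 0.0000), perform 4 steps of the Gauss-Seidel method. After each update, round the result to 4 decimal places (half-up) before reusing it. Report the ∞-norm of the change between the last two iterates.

Iteration 1:
  u = (0 - (3.8)·0.0000) / (6.8) = 0.0000
  v = (3 - (-3.3)·0.0000) / (7.3) = 0.4110
Iteration 2:
  u = (0 - (3.8)·0.4110) / (6.8) = -0.2297
  v = (3 - (-3.3)·-0.2297) / (7.3) = 0.3071
Iteration 3:
  u = (0 - (3.8)·0.3071) / (6.8) = -0.1716
  v = (3 - (-3.3)·-0.1716) / (7.3) = 0.3334
Iteration 4:
  u = (0 - (3.8)·0.3334) / (6.8) = -0.1863
  v = (3 - (-3.3)·-0.1863) / (7.3) = 0.3267
Change: (-0.0147, -0.0067) → max |·| = 0.0147

0.0147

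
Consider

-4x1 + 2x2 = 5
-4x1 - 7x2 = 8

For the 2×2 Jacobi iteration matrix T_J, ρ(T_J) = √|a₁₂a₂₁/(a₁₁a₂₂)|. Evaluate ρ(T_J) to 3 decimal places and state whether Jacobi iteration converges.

a₁₂a₂₁/(a₁₁a₂₂) = (2)·(-4) / ((-4)·(-7)) = -0.285714
ρ = √|-0.285714| = √0.285714 = 0.535
ρ < 1, so Jacobi converges

0.535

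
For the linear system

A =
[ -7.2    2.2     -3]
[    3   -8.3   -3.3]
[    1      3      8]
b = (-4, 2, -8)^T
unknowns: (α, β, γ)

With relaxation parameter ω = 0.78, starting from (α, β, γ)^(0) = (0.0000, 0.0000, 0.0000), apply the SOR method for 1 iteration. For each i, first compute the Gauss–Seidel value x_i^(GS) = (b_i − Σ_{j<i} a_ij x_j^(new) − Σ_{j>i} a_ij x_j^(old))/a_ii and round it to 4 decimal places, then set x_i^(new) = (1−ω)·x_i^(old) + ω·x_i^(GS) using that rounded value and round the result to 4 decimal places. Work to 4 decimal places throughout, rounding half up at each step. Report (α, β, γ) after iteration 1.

Iteration 1:
  α: GS value = (-4 - (2.2)·0.0000 - (-3)·0.0000) / (-7.2) = 0.5556;  α ← (1−ω)·0.0000 + ω·0.5556 = 0.4334
  β: GS value = (2 - (3)·0.4334 - (-3.3)·0.0000) / (-8.3) = -0.0843;  β ← (1−ω)·0.0000 + ω·-0.0843 = -0.0658
  γ: GS value = (-8 - (1)·0.4334 - (3)·-0.0658) / (8) = -1.0295;  γ ← (1−ω)·0.0000 + ω·-1.0295 = -0.8030

(0.4334, -0.0658, -0.8030)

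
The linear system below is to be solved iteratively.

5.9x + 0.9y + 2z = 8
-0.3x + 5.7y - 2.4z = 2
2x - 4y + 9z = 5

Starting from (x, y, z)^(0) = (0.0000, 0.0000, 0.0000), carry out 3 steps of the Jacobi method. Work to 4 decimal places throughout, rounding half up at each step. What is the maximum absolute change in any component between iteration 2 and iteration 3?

0.1894

Iteration 1:
  x = (8 - (0.9)·0.0000 - (2)·0.0000) / (5.9) = 1.3559
  y = (2 - (-0.3)·0.0000 - (-2.4)·0.0000) / (5.7) = 0.3509
  z = (5 - (2)·0.0000 - (-4)·0.0000) / (9) = 0.5556
Iteration 2:
  x = (8 - (0.9)·0.3509 - (2)·0.5556) / (5.9) = 1.1141
  y = (2 - (-0.3)·1.3559 - (-2.4)·0.5556) / (5.7) = 0.6562
  z = (5 - (2)·1.3559 - (-4)·0.3509) / (9) = 0.4102
Iteration 3:
  x = (8 - (0.9)·0.6562 - (2)·0.4102) / (5.9) = 1.1168
  y = (2 - (-0.3)·1.1141 - (-2.4)·0.4102) / (5.7) = 0.5822
  z = (5 - (2)·1.1141 - (-4)·0.6562) / (9) = 0.5996
Change: (0.0027, -0.0740, 0.1894) → max |·| = 0.1894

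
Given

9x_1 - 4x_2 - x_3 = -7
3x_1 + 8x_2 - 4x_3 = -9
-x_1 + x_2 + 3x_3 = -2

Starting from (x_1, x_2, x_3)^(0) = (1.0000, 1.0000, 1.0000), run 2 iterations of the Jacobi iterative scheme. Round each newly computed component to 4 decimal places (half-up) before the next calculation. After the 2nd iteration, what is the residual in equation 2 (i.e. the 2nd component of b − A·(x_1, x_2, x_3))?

4.2593

Iteration 1:
  x_1 = (-7 - (-4)·1.0000 - (-1)·1.0000) / (9) = -0.2222
  x_2 = (-9 - (3)·1.0000 - (-4)·1.0000) / (8) = -1.0000
  x_3 = (-2 - (-1)·1.0000 - (1)·1.0000) / (3) = -0.6667
Iteration 2:
  x_1 = (-7 - (-4)·-1.0000 - (-1)·-0.6667) / (9) = -1.2963
  x_2 = (-9 - (3)·-0.2222 - (-4)·-0.6667) / (8) = -1.3750
  x_3 = (-2 - (-1)·-0.2222 - (1)·-1.0000) / (3) = -0.4074
Residual b − A·x = (-1.2407, 4.2593, -0.6991)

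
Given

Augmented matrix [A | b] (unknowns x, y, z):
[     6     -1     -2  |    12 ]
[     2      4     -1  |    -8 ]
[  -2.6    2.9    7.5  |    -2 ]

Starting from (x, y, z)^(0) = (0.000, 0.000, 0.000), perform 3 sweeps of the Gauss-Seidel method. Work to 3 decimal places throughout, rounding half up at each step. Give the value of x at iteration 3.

2.047

Iteration 1:
  x = (12 - (-1)·0.000 - (-2)·0.000) / (6) = 2.000
  y = (-8 - (2)·2.000 - (-1)·0.000) / (4) = -3.000
  z = (-2 - (-2.6)·2.000 - (2.9)·-3.000) / (7.5) = 1.587
Iteration 2:
  x = (12 - (-1)·-3.000 - (-2)·1.587) / (6) = 2.029
  y = (-8 - (2)·2.029 - (-1)·1.587) / (4) = -2.618
  z = (-2 - (-2.6)·2.029 - (2.9)·-2.618) / (7.5) = 1.449
Iteration 3:
  x = (12 - (-1)·-2.618 - (-2)·1.449) / (6) = 2.047
  y = (-8 - (2)·2.047 - (-1)·1.449) / (4) = -2.661
  z = (-2 - (-2.6)·2.047 - (2.9)·-2.661) / (7.5) = 1.472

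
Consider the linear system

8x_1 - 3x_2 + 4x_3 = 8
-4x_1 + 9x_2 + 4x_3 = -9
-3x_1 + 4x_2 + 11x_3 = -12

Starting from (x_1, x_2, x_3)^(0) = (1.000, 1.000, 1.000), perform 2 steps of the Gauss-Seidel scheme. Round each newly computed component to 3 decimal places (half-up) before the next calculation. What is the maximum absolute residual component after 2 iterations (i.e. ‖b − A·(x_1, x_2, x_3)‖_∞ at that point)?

Iteration 1:
  x_1 = (8 - (-3)·1.000 - (4)·1.000) / (8) = 0.875
  x_2 = (-9 - (-4)·0.875 - (4)·1.000) / (9) = -1.056
  x_3 = (-12 - (-3)·0.875 - (4)·-1.056) / (11) = -0.468
Iteration 2:
  x_1 = (8 - (-3)·-1.056 - (4)·-0.468) / (8) = 0.838
  x_2 = (-9 - (-4)·0.838 - (4)·-0.468) / (9) = -0.420
  x_3 = (-12 - (-3)·0.838 - (4)·-0.420) / (11) = -0.710
Residual b − A·x = (2.876, 0.972, 0.004); ∞-norm = 2.876

2.876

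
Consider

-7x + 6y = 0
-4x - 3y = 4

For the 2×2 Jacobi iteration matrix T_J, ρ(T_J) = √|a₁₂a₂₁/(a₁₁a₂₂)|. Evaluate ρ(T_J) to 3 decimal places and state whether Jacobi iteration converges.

1.069

a₁₂a₂₁/(a₁₁a₂₂) = (6)·(-4) / ((-7)·(-3)) = -1.142857
ρ = √|-1.142857| = √1.142857 = 1.069
ρ > 1, so Jacobi diverges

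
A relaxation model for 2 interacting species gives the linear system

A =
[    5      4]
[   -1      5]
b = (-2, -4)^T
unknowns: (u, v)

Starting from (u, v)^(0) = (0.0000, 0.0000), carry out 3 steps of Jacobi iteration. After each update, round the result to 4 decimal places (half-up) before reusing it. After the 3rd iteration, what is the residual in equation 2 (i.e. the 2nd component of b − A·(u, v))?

0.0640

Iteration 1:
  u = (-2 - (4)·0.0000) / (5) = -0.4000
  v = (-4 - (-1)·0.0000) / (5) = -0.8000
Iteration 2:
  u = (-2 - (4)·-0.8000) / (5) = 0.2400
  v = (-4 - (-1)·-0.4000) / (5) = -0.8800
Iteration 3:
  u = (-2 - (4)·-0.8800) / (5) = 0.3040
  v = (-4 - (-1)·0.2400) / (5) = -0.7520
Residual b − A·x = (-0.5120, 0.0640)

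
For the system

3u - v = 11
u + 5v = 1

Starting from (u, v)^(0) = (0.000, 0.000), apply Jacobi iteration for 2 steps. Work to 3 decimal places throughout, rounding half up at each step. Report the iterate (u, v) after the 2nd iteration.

Iteration 1:
  u = (11 - (-1)·0.000) / (3) = 3.667
  v = (1 - (1)·0.000) / (5) = 0.200
Iteration 2:
  u = (11 - (-1)·0.200) / (3) = 3.733
  v = (1 - (1)·3.667) / (5) = -0.533

(3.733, -0.533)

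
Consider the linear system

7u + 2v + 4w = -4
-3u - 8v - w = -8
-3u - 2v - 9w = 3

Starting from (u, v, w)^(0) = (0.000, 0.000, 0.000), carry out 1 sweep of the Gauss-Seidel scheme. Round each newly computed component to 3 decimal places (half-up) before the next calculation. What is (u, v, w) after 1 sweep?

Iteration 1:
  u = (-4 - (2)·0.000 - (4)·0.000) / (7) = -0.571
  v = (-8 - (-3)·-0.571 - (-1)·0.000) / (-8) = 1.214
  w = (3 - (-3)·-0.571 - (-2)·1.214) / (-9) = -0.413

(-0.571, 1.214, -0.413)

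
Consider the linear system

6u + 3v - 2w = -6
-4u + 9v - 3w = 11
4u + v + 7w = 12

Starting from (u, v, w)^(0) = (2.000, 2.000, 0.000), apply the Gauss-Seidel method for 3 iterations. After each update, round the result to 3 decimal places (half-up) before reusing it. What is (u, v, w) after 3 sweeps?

Iteration 1:
  u = (-6 - (3)·2.000 - (-2)·0.000) / (6) = -2.000
  v = (11 - (-4)·-2.000 - (-3)·0.000) / (9) = 0.333
  w = (12 - (4)·-2.000 - (1)·0.333) / (7) = 2.810
Iteration 2:
  u = (-6 - (3)·0.333 - (-2)·2.810) / (6) = -0.230
  v = (11 - (-4)·-0.230 - (-3)·2.810) / (9) = 2.057
  w = (12 - (4)·-0.230 - (1)·2.057) / (7) = 1.552
Iteration 3:
  u = (-6 - (3)·2.057 - (-2)·1.552) / (6) = -1.511
  v = (11 - (-4)·-1.511 - (-3)·1.552) / (9) = 1.068
  w = (12 - (4)·-1.511 - (1)·1.068) / (7) = 2.425

(-1.511, 1.068, 2.425)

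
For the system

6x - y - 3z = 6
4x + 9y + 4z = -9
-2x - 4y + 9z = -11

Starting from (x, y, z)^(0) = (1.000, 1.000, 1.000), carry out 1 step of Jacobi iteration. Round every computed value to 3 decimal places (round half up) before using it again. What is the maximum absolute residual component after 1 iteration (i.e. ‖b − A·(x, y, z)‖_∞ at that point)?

Iteration 1:
  x = (6 - (-1)·1.000 - (-3)·1.000) / (6) = 1.667
  y = (-9 - (4)·1.000 - (4)·1.000) / (9) = -1.889
  z = (-11 - (-2)·1.000 - (-4)·1.000) / (9) = -0.556
Residual b − A·x = (-7.559, 3.557, -10.218); ∞-norm = 10.218

10.218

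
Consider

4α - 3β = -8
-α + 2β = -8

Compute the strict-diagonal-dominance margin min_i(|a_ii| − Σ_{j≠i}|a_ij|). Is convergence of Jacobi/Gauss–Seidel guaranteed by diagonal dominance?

row 1: |4| − (3) = 1
row 2: |2| − (1) = 1
minimum over rows = 1 → strictly diagonally dominant (convergence guaranteed)

1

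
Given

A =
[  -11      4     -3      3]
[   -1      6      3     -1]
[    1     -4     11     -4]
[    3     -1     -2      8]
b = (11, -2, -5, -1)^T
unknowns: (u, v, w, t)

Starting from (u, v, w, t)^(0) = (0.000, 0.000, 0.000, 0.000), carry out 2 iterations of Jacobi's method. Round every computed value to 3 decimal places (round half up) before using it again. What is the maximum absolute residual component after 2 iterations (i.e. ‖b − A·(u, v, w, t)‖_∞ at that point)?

Iteration 1:
  u = (11 - (4)·0.000 - (-3)·0.000 - (3)·0.000) / (-11) = -1.000
  v = (-2 - (-1)·0.000 - (3)·0.000 - (-1)·0.000) / (6) = -0.333
  w = (-5 - (1)·0.000 - (-4)·0.000 - (-4)·0.000) / (11) = -0.455
  t = (-1 - (3)·0.000 - (-1)·0.000 - (-2)·0.000) / (8) = -0.125
Iteration 2:
  u = (11 - (4)·-0.333 - (-3)·-0.455 - (3)·-0.125) / (-11) = -1.031
  v = (-2 - (-1)·-1.000 - (3)·-0.455 - (-1)·-0.125) / (6) = -0.293
  w = (-5 - (1)·-1.000 - (-4)·-0.333 - (-4)·-0.125) / (11) = -0.530
  t = (-1 - (3)·-1.000 - (-1)·-0.333 - (-2)·-0.455) / (8) = 0.095
Residual b − A·x = (-1.044, 0.412, 1.069, -0.020); ∞-norm = 1.069

1.069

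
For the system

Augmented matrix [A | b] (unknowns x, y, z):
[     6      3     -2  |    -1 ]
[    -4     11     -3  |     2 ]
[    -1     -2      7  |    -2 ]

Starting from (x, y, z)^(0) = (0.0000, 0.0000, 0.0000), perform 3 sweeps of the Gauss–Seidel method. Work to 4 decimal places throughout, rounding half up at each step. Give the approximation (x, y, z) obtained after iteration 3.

(-0.2734, -0.0087, -0.3273)

Iteration 1:
  x = (-1 - (3)·0.0000 - (-2)·0.0000) / (6) = -0.1667
  y = (2 - (-4)·-0.1667 - (-3)·0.0000) / (11) = 0.1212
  z = (-2 - (-1)·-0.1667 - (-2)·0.1212) / (7) = -0.2749
Iteration 2:
  x = (-1 - (3)·0.1212 - (-2)·-0.2749) / (6) = -0.3189
  y = (2 - (-4)·-0.3189 - (-3)·-0.2749) / (11) = -0.0091
  z = (-2 - (-1)·-0.3189 - (-2)·-0.0091) / (7) = -0.3339
Iteration 3:
  x = (-1 - (3)·-0.0091 - (-2)·-0.3339) / (6) = -0.2734
  y = (2 - (-4)·-0.2734 - (-3)·-0.3339) / (11) = -0.0087
  z = (-2 - (-1)·-0.2734 - (-2)·-0.0087) / (7) = -0.3273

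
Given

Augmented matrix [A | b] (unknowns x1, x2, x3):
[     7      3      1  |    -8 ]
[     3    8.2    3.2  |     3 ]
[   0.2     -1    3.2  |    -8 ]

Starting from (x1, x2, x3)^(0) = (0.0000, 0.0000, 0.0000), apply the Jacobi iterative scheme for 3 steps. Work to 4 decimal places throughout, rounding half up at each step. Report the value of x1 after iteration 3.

Iteration 1:
  x1 = (-8 - (3)·0.0000 - (1)·0.0000) / (7) = -1.1429
  x2 = (3 - (3)·0.0000 - (3.2)·0.0000) / (8.2) = 0.3659
  x3 = (-8 - (0.2)·0.0000 - (-1)·0.0000) / (3.2) = -2.5000
Iteration 2:
  x1 = (-8 - (3)·0.3659 - (1)·-2.5000) / (7) = -0.9425
  x2 = (3 - (3)·-1.1429 - (3.2)·-2.5000) / (8.2) = 1.7596
  x3 = (-8 - (0.2)·-1.1429 - (-1)·0.3659) / (3.2) = -2.3142
Iteration 3:
  x1 = (-8 - (3)·1.7596 - (1)·-2.3142) / (7) = -1.5664
  x2 = (3 - (3)·-0.9425 - (3.2)·-2.3142) / (8.2) = 1.6138
  x3 = (-8 - (0.2)·-0.9425 - (-1)·1.7596) / (3.2) = -1.8912

-1.5664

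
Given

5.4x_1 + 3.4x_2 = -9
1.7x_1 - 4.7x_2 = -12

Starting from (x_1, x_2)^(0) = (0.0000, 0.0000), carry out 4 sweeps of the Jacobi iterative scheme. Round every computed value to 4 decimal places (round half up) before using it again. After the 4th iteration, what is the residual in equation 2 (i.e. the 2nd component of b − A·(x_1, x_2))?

-0.6222

Iteration 1:
  x_1 = (-9 - (3.4)·0.0000) / (5.4) = -1.6667
  x_2 = (-12 - (1.7)·0.0000) / (-4.7) = 2.5532
Iteration 2:
  x_1 = (-9 - (3.4)·2.5532) / (5.4) = -3.2742
  x_2 = (-12 - (1.7)·-1.6667) / (-4.7) = 1.9503
Iteration 3:
  x_1 = (-9 - (3.4)·1.9503) / (5.4) = -2.8946
  x_2 = (-12 - (1.7)·-3.2742) / (-4.7) = 1.3689
Iteration 4:
  x_1 = (-9 - (3.4)·1.3689) / (5.4) = -2.5286
  x_2 = (-12 - (1.7)·-2.8946) / (-4.7) = 1.5062
Residual b − A·x = (-0.4666, -0.6222)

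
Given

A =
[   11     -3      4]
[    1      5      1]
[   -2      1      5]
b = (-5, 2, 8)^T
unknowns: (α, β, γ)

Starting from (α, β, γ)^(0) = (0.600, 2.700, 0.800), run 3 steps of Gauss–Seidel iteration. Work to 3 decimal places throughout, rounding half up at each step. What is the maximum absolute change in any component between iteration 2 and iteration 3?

0.150

Iteration 1:
  α = (-5 - (-3)·2.700 - (4)·0.800) / (11) = -0.009
  β = (2 - (1)·-0.009 - (1)·0.800) / (5) = 0.242
  γ = (8 - (-2)·-0.009 - (1)·0.242) / (5) = 1.548
Iteration 2:
  α = (-5 - (-3)·0.242 - (4)·1.548) / (11) = -0.951
  β = (2 - (1)·-0.951 - (1)·1.548) / (5) = 0.281
  γ = (8 - (-2)·-0.951 - (1)·0.281) / (5) = 1.163
Iteration 3:
  α = (-5 - (-3)·0.281 - (4)·1.163) / (11) = -0.801
  β = (2 - (1)·-0.801 - (1)·1.163) / (5) = 0.328
  γ = (8 - (-2)·-0.801 - (1)·0.328) / (5) = 1.214
Change: (0.150, 0.047, 0.051) → max |·| = 0.150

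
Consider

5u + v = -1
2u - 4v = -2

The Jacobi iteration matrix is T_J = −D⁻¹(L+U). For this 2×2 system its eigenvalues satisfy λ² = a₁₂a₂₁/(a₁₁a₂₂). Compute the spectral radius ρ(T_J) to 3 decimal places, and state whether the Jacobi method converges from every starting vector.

a₁₂a₂₁/(a₁₁a₂₂) = (1)·(2) / ((5)·(-4)) = -0.100000
ρ = √|-0.100000| = √0.100000 = 0.316
ρ < 1, so Jacobi converges

0.316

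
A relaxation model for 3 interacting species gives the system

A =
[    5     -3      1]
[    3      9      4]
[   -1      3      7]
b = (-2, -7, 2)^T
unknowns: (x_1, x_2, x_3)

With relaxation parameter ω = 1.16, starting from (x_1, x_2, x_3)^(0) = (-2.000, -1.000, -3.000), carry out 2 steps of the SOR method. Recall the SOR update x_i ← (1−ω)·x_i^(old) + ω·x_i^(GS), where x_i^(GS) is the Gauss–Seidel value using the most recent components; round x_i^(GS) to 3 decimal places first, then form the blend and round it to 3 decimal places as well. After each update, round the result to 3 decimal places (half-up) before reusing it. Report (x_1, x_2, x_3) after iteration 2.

(0.075, -1.254, 0.910)

Iteration 1:
  x_1: GS value = (-2 - (-3)·-1.000 - (1)·-3.000) / (5) = -0.400;  x_1 ← (1−ω)·-2.000 + ω·-0.400 = -0.144
  x_2: GS value = (-7 - (3)·-0.144 - (4)·-3.000) / (9) = 0.604;  x_2 ← (1−ω)·-1.000 + ω·0.604 = 0.861
  x_3: GS value = (2 - (-1)·-0.144 - (3)·0.861) / (7) = -0.104;  x_3 ← (1−ω)·-3.000 + ω·-0.104 = 0.359
Iteration 2:
  x_1: GS value = (-2 - (-3)·0.861 - (1)·0.359) / (5) = 0.045;  x_1 ← (1−ω)·-0.144 + ω·0.045 = 0.075
  x_2: GS value = (-7 - (3)·0.075 - (4)·0.359) / (9) = -0.962;  x_2 ← (1−ω)·0.861 + ω·-0.962 = -1.254
  x_3: GS value = (2 - (-1)·0.075 - (3)·-1.254) / (7) = 0.834;  x_3 ← (1−ω)·0.359 + ω·0.834 = 0.910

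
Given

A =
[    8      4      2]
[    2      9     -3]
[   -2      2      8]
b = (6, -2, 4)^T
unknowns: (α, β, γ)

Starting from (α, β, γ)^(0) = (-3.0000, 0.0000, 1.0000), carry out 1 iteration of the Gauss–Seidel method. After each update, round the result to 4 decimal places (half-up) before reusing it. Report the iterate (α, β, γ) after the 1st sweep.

(0.5000, 0.0000, 0.6250)

Iteration 1:
  α = (6 - (4)·0.0000 - (2)·1.0000) / (8) = 0.5000
  β = (-2 - (2)·0.5000 - (-3)·1.0000) / (9) = 0.0000
  γ = (4 - (-2)·0.5000 - (2)·0.0000) / (8) = 0.6250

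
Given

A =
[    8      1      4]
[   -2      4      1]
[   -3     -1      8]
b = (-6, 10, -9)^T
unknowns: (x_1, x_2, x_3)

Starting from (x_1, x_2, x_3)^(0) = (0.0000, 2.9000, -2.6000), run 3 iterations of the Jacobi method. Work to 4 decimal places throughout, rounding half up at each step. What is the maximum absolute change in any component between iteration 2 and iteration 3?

Iteration 1:
  x_1 = (-6 - (1)·2.9000 - (4)·-2.6000) / (8) = 0.1875
  x_2 = (10 - (-2)·0.0000 - (1)·-2.6000) / (4) = 3.1500
  x_3 = (-9 - (-3)·0.0000 - (-1)·2.9000) / (8) = -0.7625
Iteration 2:
  x_1 = (-6 - (1)·3.1500 - (4)·-0.7625) / (8) = -0.7625
  x_2 = (10 - (-2)·0.1875 - (1)·-0.7625) / (4) = 2.7844
  x_3 = (-9 - (-3)·0.1875 - (-1)·3.1500) / (8) = -0.6609
Iteration 3:
  x_1 = (-6 - (1)·2.7844 - (4)·-0.6609) / (8) = -0.7676
  x_2 = (10 - (-2)·-0.7625 - (1)·-0.6609) / (4) = 2.2840
  x_3 = (-9 - (-3)·-0.7625 - (-1)·2.7844) / (8) = -1.0629
Change: (-0.0051, -0.5004, -0.4020) → max |·| = 0.5004

0.5004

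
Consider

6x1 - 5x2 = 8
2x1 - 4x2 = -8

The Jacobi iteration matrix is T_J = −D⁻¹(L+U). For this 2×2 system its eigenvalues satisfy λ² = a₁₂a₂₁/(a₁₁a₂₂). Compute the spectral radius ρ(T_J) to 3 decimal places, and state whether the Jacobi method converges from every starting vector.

0.645

a₁₂a₂₁/(a₁₁a₂₂) = (-5)·(2) / ((6)·(-4)) = 0.416667
ρ = √|0.416667| = √0.416667 = 0.645
ρ < 1, so Jacobi converges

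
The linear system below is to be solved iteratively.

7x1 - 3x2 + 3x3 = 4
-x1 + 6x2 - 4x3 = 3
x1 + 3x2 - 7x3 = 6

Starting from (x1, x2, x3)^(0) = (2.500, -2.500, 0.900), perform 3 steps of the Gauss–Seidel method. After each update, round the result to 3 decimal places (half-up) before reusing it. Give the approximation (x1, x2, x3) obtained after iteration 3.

Iteration 1:
  x1 = (4 - (-3)·-2.500 - (3)·0.900) / (7) = -0.886
  x2 = (3 - (-1)·-0.886 - (-4)·0.900) / (6) = 0.952
  x3 = (6 - (1)·-0.886 - (3)·0.952) / (-7) = -0.576
Iteration 2:
  x1 = (4 - (-3)·0.952 - (3)·-0.576) / (7) = 1.226
  x2 = (3 - (-1)·1.226 - (-4)·-0.576) / (6) = 0.320
  x3 = (6 - (1)·1.226 - (3)·0.320) / (-7) = -0.545
Iteration 3:
  x1 = (4 - (-3)·0.320 - (3)·-0.545) / (7) = 0.942
  x2 = (3 - (-1)·0.942 - (-4)·-0.545) / (6) = 0.294
  x3 = (6 - (1)·0.942 - (3)·0.294) / (-7) = -0.597

(0.942, 0.294, -0.597)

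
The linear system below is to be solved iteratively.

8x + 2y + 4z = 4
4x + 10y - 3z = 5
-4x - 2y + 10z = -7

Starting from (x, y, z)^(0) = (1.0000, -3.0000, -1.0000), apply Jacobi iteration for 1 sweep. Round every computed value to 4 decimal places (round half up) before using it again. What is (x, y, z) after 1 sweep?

(1.7500, -0.2000, -0.9000)

Iteration 1:
  x = (4 - (2)·-3.0000 - (4)·-1.0000) / (8) = 1.7500
  y = (5 - (4)·1.0000 - (-3)·-1.0000) / (10) = -0.2000
  z = (-7 - (-4)·1.0000 - (-2)·-3.0000) / (10) = -0.9000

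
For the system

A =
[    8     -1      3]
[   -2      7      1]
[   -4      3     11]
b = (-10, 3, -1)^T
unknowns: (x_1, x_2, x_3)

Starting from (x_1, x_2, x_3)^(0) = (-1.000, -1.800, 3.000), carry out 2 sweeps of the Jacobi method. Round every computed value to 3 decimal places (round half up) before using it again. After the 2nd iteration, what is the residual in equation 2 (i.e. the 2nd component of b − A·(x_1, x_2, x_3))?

3.593

Iteration 1:
  x_1 = (-10 - (-1)·-1.800 - (3)·3.000) / (8) = -2.600
  x_2 = (3 - (-2)·-1.000 - (1)·3.000) / (7) = -0.286
  x_3 = (-1 - (-4)·-1.000 - (3)·-1.800) / (11) = 0.036
Iteration 2:
  x_1 = (-10 - (-1)·-0.286 - (3)·0.036) / (8) = -1.299
  x_2 = (3 - (-2)·-2.600 - (1)·0.036) / (7) = -0.319
  x_3 = (-1 - (-4)·-2.600 - (3)·-0.286) / (11) = -0.958
Residual b − A·x = (2.947, 3.593, 5.299)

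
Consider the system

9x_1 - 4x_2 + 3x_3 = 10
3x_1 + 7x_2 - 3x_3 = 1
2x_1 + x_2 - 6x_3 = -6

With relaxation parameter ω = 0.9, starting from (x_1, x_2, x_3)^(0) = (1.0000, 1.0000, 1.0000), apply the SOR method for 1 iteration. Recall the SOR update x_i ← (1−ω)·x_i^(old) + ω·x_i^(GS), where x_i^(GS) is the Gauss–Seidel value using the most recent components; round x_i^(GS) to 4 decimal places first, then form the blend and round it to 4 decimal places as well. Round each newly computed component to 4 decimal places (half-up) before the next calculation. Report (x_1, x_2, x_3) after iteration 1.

Iteration 1:
  x_1: GS value = (10 - (-4)·1.0000 - (3)·1.0000) / (9) = 1.2222;  x_1 ← (1−ω)·1.0000 + ω·1.2222 = 1.2000
  x_2: GS value = (1 - (3)·1.2000 - (-3)·1.0000) / (7) = 0.0571;  x_2 ← (1−ω)·1.0000 + ω·0.0571 = 0.1514
  x_3: GS value = (-6 - (2)·1.2000 - (1)·0.1514) / (-6) = 1.4252;  x_3 ← (1−ω)·1.0000 + ω·1.4252 = 1.3827

(1.2000, 0.1514, 1.3827)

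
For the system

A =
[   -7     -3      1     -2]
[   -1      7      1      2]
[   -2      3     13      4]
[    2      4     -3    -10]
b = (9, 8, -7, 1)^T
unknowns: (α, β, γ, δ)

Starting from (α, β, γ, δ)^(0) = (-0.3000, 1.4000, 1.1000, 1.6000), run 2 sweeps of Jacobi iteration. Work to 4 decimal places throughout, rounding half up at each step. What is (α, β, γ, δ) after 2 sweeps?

Iteration 1:
  α = (9 - (-3)·1.4000 - (1)·1.1000 - (-2)·1.6000) / (-7) = -2.1857
  β = (8 - (-1)·-0.3000 - (1)·1.1000 - (2)·1.6000) / (7) = 0.4857
  γ = (-7 - (-2)·-0.3000 - (3)·1.4000 - (4)·1.6000) / (13) = -1.4000
  δ = (1 - (2)·-0.3000 - (4)·1.4000 - (-3)·1.1000) / (-10) = 0.0700
Iteration 2:
  α = (9 - (-3)·0.4857 - (1)·-1.4000 - (-2)·0.0700) / (-7) = -1.7139
  β = (8 - (-1)·-2.1857 - (1)·-1.4000 - (2)·0.0700) / (7) = 1.0106
  γ = (-7 - (-2)·-2.1857 - (3)·0.4857 - (4)·0.0700) / (13) = -1.0083
  δ = (1 - (2)·-2.1857 - (4)·0.4857 - (-3)·-1.4000) / (-10) = 0.0771

(-1.7139, 1.0106, -1.0083, 0.0771)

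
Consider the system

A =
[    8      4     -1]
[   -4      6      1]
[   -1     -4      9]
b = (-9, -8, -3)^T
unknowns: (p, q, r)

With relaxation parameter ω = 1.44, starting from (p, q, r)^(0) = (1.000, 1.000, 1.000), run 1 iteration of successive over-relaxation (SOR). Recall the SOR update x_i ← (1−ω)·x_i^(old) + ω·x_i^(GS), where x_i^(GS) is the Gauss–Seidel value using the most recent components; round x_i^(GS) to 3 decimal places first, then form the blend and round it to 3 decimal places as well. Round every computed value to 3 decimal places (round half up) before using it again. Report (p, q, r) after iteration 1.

(-2.600, -5.096, -4.597)

Iteration 1:
  p: GS value = (-9 - (4)·1.000 - (-1)·1.000) / (8) = -1.500;  p ← (1−ω)·1.000 + ω·-1.500 = -2.600
  q: GS value = (-8 - (-4)·-2.600 - (1)·1.000) / (6) = -3.233;  q ← (1−ω)·1.000 + ω·-3.233 = -5.096
  r: GS value = (-3 - (-1)·-2.600 - (-4)·-5.096) / (9) = -2.887;  r ← (1−ω)·1.000 + ω·-2.887 = -4.597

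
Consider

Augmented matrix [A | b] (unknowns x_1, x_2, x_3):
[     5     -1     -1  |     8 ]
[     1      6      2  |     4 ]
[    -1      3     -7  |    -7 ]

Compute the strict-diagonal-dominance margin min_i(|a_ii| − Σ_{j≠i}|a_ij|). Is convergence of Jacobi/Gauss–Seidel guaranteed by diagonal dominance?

row 1: |5| − (1+1) = 3
row 2: |6| − (1+2) = 3
row 3: |-7| − (1+3) = 3
minimum over rows = 3 → strictly diagonally dominant (convergence guaranteed)

3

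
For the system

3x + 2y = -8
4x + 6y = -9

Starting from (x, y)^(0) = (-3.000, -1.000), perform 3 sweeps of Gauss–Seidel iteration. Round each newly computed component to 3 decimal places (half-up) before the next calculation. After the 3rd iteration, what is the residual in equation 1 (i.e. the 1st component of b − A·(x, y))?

-0.330

Iteration 1:
  x = (-8 - (2)·-1.000) / (3) = -2.000
  y = (-9 - (4)·-2.000) / (6) = -0.167
Iteration 2:
  x = (-8 - (2)·-0.167) / (3) = -2.555
  y = (-9 - (4)·-2.555) / (6) = 0.203
Iteration 3:
  x = (-8 - (2)·0.203) / (3) = -2.802
  y = (-9 - (4)·-2.802) / (6) = 0.368
Residual b − A·x = (-0.330, 0.000)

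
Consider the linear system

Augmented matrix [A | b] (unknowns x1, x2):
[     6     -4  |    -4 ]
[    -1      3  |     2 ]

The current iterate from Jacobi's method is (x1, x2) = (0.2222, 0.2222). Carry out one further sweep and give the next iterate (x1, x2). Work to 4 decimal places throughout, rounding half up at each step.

(-0.5185, 0.7407)

One sweep:
  x1 = (-4 - (-4)·0.2222) / (6) = -0.5185
  x2 = (2 - (-1)·0.2222) / (3) = 0.7407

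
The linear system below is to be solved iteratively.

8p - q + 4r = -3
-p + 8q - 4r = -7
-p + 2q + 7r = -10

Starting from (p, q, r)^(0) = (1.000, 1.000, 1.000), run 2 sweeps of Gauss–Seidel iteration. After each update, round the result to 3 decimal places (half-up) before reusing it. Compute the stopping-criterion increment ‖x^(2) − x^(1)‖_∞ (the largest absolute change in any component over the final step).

1.074

Iteration 1:
  p = (-3 - (-1)·1.000 - (4)·1.000) / (8) = -0.750
  q = (-7 - (-1)·-0.750 - (-4)·1.000) / (8) = -0.469
  r = (-10 - (-1)·-0.750 - (2)·-0.469) / (7) = -1.402
Iteration 2:
  p = (-3 - (-1)·-0.469 - (4)·-1.402) / (8) = 0.267
  q = (-7 - (-1)·0.267 - (-4)·-1.402) / (8) = -1.543
  r = (-10 - (-1)·0.267 - (2)·-1.543) / (7) = -0.950
Change: (1.017, -1.074, 0.452) → max |·| = 1.074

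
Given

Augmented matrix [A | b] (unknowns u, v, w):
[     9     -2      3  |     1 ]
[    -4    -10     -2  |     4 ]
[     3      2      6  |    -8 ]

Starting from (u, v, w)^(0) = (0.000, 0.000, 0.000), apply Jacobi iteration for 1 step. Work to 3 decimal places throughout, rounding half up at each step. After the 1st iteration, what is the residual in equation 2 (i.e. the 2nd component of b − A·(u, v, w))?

-2.222

Iteration 1:
  u = (1 - (-2)·0.000 - (3)·0.000) / (9) = 0.111
  v = (4 - (-4)·0.000 - (-2)·0.000) / (-10) = -0.400
  w = (-8 - (3)·0.000 - (2)·0.000) / (6) = -1.333
Residual b − A·x = (3.200, -2.222, 0.465)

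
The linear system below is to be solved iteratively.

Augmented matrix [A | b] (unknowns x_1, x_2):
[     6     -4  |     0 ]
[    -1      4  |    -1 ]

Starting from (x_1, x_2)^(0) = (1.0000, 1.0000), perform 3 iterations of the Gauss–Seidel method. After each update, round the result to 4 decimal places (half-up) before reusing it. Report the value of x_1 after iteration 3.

Iteration 1:
  x_1 = (0 - (-4)·1.0000) / (6) = 0.6667
  x_2 = (-1 - (-1)·0.6667) / (4) = -0.0833
Iteration 2:
  x_1 = (0 - (-4)·-0.0833) / (6) = -0.0555
  x_2 = (-1 - (-1)·-0.0555) / (4) = -0.2639
Iteration 3:
  x_1 = (0 - (-4)·-0.2639) / (6) = -0.1759
  x_2 = (-1 - (-1)·-0.1759) / (4) = -0.2940

-0.1759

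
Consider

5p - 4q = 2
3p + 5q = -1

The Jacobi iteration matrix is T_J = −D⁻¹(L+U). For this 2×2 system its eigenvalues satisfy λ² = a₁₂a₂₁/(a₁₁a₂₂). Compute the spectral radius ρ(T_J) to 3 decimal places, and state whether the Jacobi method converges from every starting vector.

a₁₂a₂₁/(a₁₁a₂₂) = (-4)·(3) / ((5)·(5)) = -0.480000
ρ = √|-0.480000| = √0.480000 = 0.693
ρ < 1, so Jacobi converges

0.693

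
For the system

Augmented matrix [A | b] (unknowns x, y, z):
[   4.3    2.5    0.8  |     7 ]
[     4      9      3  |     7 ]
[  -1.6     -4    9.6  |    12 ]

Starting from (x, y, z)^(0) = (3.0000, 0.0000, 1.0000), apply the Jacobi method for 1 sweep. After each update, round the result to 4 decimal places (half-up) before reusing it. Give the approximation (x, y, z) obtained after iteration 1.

Iteration 1:
  x = (7 - (2.5)·0.0000 - (0.8)·1.0000) / (4.3) = 1.4419
  y = (7 - (4)·3.0000 - (3)·1.0000) / (9) = -0.8889
  z = (12 - (-1.6)·3.0000 - (-4)·0.0000) / (9.6) = 1.7500

(1.4419, -0.8889, 1.7500)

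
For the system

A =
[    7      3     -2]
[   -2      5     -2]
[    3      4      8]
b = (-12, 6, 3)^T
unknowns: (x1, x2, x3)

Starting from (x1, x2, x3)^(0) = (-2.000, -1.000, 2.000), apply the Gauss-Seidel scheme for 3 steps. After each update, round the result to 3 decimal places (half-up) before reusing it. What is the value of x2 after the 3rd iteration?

Iteration 1:
  x1 = (-12 - (3)·-1.000 - (-2)·2.000) / (7) = -0.714
  x2 = (6 - (-2)·-0.714 - (-2)·2.000) / (5) = 1.714
  x3 = (3 - (3)·-0.714 - (4)·1.714) / (8) = -0.214
Iteration 2:
  x1 = (-12 - (3)·1.714 - (-2)·-0.214) / (7) = -2.510
  x2 = (6 - (-2)·-2.510 - (-2)·-0.214) / (5) = 0.110
  x3 = (3 - (3)·-2.510 - (4)·0.110) / (8) = 1.261
Iteration 3:
  x1 = (-12 - (3)·0.110 - (-2)·1.261) / (7) = -1.401
  x2 = (6 - (-2)·-1.401 - (-2)·1.261) / (5) = 1.144
  x3 = (3 - (3)·-1.401 - (4)·1.144) / (8) = 0.328

1.144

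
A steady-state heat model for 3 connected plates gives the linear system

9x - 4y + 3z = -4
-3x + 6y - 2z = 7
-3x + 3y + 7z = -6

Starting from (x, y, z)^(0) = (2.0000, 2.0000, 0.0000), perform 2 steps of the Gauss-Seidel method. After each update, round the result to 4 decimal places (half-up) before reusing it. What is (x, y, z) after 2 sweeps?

(0.5935, 1.0428, -1.0497)

Iteration 1:
  x = (-4 - (-4)·2.0000 - (3)·0.0000) / (9) = 0.4444
  y = (7 - (-3)·0.4444 - (-2)·0.0000) / (6) = 1.3889
  z = (-6 - (-3)·0.4444 - (3)·1.3889) / (7) = -1.2619
Iteration 2:
  x = (-4 - (-4)·1.3889 - (3)·-1.2619) / (9) = 0.5935
  y = (7 - (-3)·0.5935 - (-2)·-1.2619) / (6) = 1.0428
  z = (-6 - (-3)·0.5935 - (3)·1.0428) / (7) = -1.0497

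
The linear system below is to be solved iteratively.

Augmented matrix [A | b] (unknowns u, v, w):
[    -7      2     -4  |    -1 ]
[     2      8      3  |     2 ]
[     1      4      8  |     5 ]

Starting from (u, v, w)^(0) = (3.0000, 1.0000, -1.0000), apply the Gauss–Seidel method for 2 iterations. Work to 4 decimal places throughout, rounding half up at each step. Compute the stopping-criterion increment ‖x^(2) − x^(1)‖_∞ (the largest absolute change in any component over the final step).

Iteration 1:
  u = (-1 - (2)·1.0000 - (-4)·-1.0000) / (-7) = 1.0000
  v = (2 - (2)·1.0000 - (3)·-1.0000) / (8) = 0.3750
  w = (5 - (1)·1.0000 - (4)·0.3750) / (8) = 0.3125
Iteration 2:
  u = (-1 - (2)·0.3750 - (-4)·0.3125) / (-7) = 0.0714
  v = (2 - (2)·0.0714 - (3)·0.3125) / (8) = 0.1150
  w = (5 - (1)·0.0714 - (4)·0.1150) / (8) = 0.5586
Change: (-0.9286, -0.2600, 0.2461) → max |·| = 0.9286

0.9286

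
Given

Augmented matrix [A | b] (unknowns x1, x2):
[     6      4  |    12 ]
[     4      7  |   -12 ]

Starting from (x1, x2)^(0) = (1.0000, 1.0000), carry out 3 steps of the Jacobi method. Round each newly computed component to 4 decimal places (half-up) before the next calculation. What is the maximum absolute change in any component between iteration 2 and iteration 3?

Iteration 1:
  x1 = (12 - (4)·1.0000) / (6) = 1.3333
  x2 = (-12 - (4)·1.0000) / (7) = -2.2857
Iteration 2:
  x1 = (12 - (4)·-2.2857) / (6) = 3.5238
  x2 = (-12 - (4)·1.3333) / (7) = -2.4762
Iteration 3:
  x1 = (12 - (4)·-2.4762) / (6) = 3.6508
  x2 = (-12 - (4)·3.5238) / (7) = -3.7279
Change: (0.1270, -1.2517) → max |·| = 1.2517

1.2517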